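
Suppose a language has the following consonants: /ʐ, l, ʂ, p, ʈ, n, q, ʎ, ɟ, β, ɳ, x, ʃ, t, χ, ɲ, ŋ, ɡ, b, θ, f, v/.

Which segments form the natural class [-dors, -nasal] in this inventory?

ʐ, l, ʂ, p, ʈ, β, ʃ, t, b, θ, f, v

Checking each segment against [-dorsal], [-nasal]: /ʐ/ (voiced retroflex fricative), /l/ (alveolar lateral approximant), /ʂ/ (voiceless retroflex fricative), /p/ (voiceless bilabial stop), /ʈ/ (voiceless retroflex stop), /β/ (voiced bilabial fricative), among others, satisfy every feature; every other segment in the inventory fails at least one.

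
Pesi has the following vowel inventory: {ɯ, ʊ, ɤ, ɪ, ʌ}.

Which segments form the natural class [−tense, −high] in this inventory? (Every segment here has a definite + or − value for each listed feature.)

ʌ

Among the inventory, the [−tense] segments are /ʊ, ɪ, ʌ/.
Within that set, [−high] leaves /ʌ/.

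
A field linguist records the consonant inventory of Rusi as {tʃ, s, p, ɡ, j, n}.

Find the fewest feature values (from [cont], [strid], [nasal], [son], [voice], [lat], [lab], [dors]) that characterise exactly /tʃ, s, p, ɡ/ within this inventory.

The target set is precisely the extension of [−sonorant] in this inventory.

[−son]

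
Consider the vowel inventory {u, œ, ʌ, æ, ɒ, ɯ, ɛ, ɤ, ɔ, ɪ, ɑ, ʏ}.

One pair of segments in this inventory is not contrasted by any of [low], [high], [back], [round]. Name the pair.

ɤ, ʌ

On the given features, /ɤ/ and /ʌ/ have an identical profile: [-low], [-high], [+back], [-round]. No other two segments in the inventory coincide on all 4 features. (They do differ in [tense], which is not among the given features.)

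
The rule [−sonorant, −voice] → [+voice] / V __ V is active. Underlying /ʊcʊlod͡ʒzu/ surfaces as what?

The only segment in the rule's environment that also matches [−sonorant, −voice] is /c/. Applying [+voice] turns the voiceless palatal stop into /ɟ/ (voiced palatal stop), giving [ʊɟʊlod͡ʒzu].

[ʊɟʊlod͡ʒzu]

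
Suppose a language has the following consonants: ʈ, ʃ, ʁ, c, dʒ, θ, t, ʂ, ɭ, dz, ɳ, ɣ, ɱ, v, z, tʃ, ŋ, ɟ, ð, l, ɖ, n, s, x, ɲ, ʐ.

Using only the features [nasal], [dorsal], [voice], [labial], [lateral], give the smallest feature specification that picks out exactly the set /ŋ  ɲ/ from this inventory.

[+nasal, +dorsal]

The class [+nasal], [+dorsal] has exactly /ŋ, ɲ/ as its extension in this inventory. No smaller conjunction from the listed features achieves this: [+dorsal] alone would also admit /ʁ, c, ɣ, ɟ, …/; [+nasal] alone would also admit /ɳ, ɱ, n/; and checking the remaining single features turns up none with this extension.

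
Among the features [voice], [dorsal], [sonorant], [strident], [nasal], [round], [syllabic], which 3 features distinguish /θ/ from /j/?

/θ/ is the voiceless dental fricative and /j/ is the palatal glide. Both are [−strident], [−nasal], [−round], [−syllabic]. /θ/ is [−sonorant] while /j/ is [+sonorant]; /θ/ is [−voice] while /j/ is [+voice]; /θ/ is [−dorsal] while /j/ is [+dorsal], so the distinguishing features are [sonorant], [voice], [dorsal].

[sonorant], [voice], [dorsal]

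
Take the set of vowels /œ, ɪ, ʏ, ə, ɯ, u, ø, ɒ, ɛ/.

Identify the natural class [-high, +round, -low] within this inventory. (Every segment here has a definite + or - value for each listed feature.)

Eliminate segments failing any feature: /ɪ, ʏ, ɯ, u/ are [+high]; /ə, ɛ/ are [-round]; /ɒ/ is [+low]. The remaining /œ, ø/ satisfy [-high], [+round], [-low].

œ, ø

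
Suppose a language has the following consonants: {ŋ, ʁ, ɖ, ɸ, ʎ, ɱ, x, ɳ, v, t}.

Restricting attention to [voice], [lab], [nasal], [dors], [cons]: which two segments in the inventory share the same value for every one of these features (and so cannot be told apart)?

ʎ, ʁ

/ʎ/ (palatal lateral approximant) and /ʁ/ (voiced uvular fricative) are both [+voice], [-labial], [-nasal], [+dorsal], [+consonantal], so none of the listed features separates them. (They do differ in [lateral], [high] and [back], which are not among the given features.) Every other pair in the inventory differs on at least one listed feature.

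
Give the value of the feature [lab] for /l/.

As the alveolar lateral approximant, /l/ is [−labial].

[−labial]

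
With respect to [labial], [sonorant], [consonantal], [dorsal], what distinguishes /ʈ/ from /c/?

[dorsal]

/ʈ/ is the voiceless retroflex stop and /c/ is the voiceless palatal stop. Both are [−labial], [−sonorant], [+consonantal]. /ʈ/ is [−dorsal] while /c/ is [+dorsal], so the distinguishing feature is [dorsal].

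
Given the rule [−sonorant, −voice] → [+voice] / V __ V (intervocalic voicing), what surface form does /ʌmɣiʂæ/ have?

[ʌmɣiʐæ]

Only /ʂ/ occurs between two vowels (/i/ __ /æ/) and matches the structural description. It is a voiceless retroflex fricative, so [−sonorant, −voice] holds; changing it to [+voice] with all other features held fixed yields /ʐ/ (voiced retroflex fricative). No other segment meets both the structural description and the environment, so the output is [ʌmɣiʐæ].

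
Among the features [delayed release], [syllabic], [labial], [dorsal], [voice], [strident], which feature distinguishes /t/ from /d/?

/t/ (voiceless alveolar stop) and /d/ (voiced alveolar stop) agree on [−delayed release], [−syllabic], [−labial], [−dorsal], [−strident]. They differ on [voice] (/t/ [−], /d/ [+]).

[voice]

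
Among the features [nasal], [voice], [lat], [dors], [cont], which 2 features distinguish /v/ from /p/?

/v/ (voiced labiodental fricative) and /p/ (voiceless bilabial stop) agree on [-nasal], [-lateral], [-dorsal]. They differ on [voice] (/v/ [+], /p/ [-]), [continuant] (/v/ [+], /p/ [-]).

[voice], [continuant]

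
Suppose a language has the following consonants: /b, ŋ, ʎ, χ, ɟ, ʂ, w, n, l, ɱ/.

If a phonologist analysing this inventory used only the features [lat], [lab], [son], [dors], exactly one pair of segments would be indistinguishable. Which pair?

/χ/ (voiceless uvular fricative) and /ɟ/ (voiced palatal stop) are both [−lateral], [−labial], [−sonorant], [+dorsal], so none of the listed features separates them. (They do differ in [voice], [continuant], [high] and [back], which are not among the given features.) Every other pair in the inventory differs on at least one listed feature.

χ, ɟ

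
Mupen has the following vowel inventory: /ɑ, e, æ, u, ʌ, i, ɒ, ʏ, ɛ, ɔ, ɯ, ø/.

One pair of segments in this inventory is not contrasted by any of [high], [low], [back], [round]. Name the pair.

On the given features, /e/ and /ɛ/ have an identical profile: [−high], [−low], [−back], [−round]. No other two segments in the inventory coincide on all 4 features. (They do differ in [tense], which is not among the given features.)

e, ɛ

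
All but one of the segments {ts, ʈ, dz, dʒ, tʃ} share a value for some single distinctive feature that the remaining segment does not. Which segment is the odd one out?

/dz, ts, dʒ, tʃ/ are all [+delayed release], but /ʈ/ (voiceless retroflex stop) is [−delayed release]. No other single segment can be removed to leave a set sharing one feature value that the removed segment lacks, so /ʈ/ is the odd one out.

ʈ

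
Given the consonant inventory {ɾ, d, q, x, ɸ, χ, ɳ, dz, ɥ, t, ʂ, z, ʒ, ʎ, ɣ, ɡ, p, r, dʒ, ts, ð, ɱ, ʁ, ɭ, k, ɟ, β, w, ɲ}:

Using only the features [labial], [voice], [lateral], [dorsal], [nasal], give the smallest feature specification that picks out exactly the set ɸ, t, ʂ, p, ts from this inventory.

The class [−voice], [−dorsal] has exactly /ɸ, t, ʂ, p, ts/ as its extension in this inventory. No smaller conjunction from the listed features achieves this: [−dorsal] alone would also admit /ɾ, d, ɳ, dz, …/; [−voice] alone would also admit /q, x, χ, k/; and checking the remaining single features turns up none with this extension.

[−voice, −dorsal]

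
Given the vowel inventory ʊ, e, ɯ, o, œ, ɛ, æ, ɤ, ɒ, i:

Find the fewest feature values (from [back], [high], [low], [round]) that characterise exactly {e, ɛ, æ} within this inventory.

[−high, −back, −round]

/e, ɛ, æ/ are all [−high], [−back], [−round], and no other segment in the inventory matches all three values. Dropping any one of them over-generates: [−back, −round] alone would also admit /i/; [−high, −round] alone would also admit /ɤ/; [−high, −back] alone would also admit /œ/. No other combination of two listed features picks out exactly this set either, so fewer than three features will not do.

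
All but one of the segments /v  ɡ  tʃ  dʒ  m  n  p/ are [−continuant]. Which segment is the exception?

v

Every segment except /v/ is [−continuant]. /v/ (voiced labiodental fricative) is [+continuant], so it is the exception.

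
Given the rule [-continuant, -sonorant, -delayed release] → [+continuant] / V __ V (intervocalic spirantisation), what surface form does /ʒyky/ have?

[ʒyxy]

Only /k/ occurs between two vowels (/y/ __ /y/) and matches the structural description. It is a voiceless velar stop, so [-continuant, -sonorant, -delayed release] holds; changing it to [+continuant] with all other features held fixed yields /x/ (voiceless velar fricative). No other segment meets both the structural description and the environment, so the output is [ʒyxy].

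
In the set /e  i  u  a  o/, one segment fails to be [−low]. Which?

a

/a/ is the low unrounded vowel, which is [+low]; the rest — /o, e, u, i/ — are [−low].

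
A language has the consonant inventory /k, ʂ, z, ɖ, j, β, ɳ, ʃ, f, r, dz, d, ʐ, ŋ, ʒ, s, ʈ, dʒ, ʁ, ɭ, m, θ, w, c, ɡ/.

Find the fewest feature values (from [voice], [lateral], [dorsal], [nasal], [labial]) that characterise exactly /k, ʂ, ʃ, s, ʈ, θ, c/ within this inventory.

/k, ʂ, ʃ, s, ʈ, θ, c/ are all [-voice], [-labial], and no other segment in the inventory matches both values. Dropping any one of them over-generates: [-labial] alone would also admit /z, ɖ, j, ɳ, …/; [-voice] alone would also admit /f/. No other single listed feature picks out exactly this set either, so fewer than two features will not do.

[-voice, -labial]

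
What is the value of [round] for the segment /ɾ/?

[−round]

/ɾ/ is the alveolar tap. The feature [round] marks segments produced with lip rounding; /ɾ/ lacks this property, so it is [−round].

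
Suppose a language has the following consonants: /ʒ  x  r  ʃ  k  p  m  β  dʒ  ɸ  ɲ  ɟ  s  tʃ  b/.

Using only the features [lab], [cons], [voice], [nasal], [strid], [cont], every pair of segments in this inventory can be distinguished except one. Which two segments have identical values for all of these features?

Both /s/ and /ʃ/ are [-labial], [+consonantal], [-voice], [-nasal], [+strident], [+continuant]. Since the list omits [anterior] and [distributed] — which do distinguish the voiceless alveolar fricative from the voiceless postalveolar fricative — this pair collapses; all other pairs remain distinct.

s, ʃ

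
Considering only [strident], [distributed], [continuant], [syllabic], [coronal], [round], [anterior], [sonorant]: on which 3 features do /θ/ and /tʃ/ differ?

[continuant], [strident], [anterior]

/θ/ (voiceless dental fricative) and /tʃ/ (voiceless postalveolar affricate) agree on [+distributed], [−syllabic], [+coronal], [−round], [−sonorant]. They differ on [continuant] (/θ/ [+], /tʃ/ [−]), [strident] (/θ/ [−], /tʃ/ [+]), [anterior] (/θ/ [+], /tʃ/ [−]).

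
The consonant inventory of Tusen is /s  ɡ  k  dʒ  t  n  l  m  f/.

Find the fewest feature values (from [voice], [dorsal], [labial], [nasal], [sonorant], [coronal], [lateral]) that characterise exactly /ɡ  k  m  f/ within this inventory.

Every target segment is [−coronal] and no other inventory member is, so one feature is enough.

[−coronal]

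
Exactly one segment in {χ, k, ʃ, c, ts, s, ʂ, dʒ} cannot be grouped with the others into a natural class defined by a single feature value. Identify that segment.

dʒ

The remaining segments after removing /dʒ/ share [−voice]; /dʒ/ (voiced postalveolar affricate) is [+voice]. For every other candidate removal, the leftover set fails to share any single feature value that the removed segment lacks.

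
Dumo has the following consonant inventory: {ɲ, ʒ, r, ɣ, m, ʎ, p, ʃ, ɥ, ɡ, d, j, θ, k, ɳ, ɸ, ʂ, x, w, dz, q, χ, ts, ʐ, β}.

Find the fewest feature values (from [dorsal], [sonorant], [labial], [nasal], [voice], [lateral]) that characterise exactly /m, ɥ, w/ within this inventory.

[+sonorant, +labial]

/m, ɥ, w/ are all [+sonorant], [+labial], and no other segment in the inventory matches both values. Dropping any one of them over-generates: [+labial] alone would also admit /p, ɸ, β/; [+sonorant] alone would also admit /ɲ, r, ʎ, j, …/. No other single listed feature picks out exactly this set either, so fewer than two features will not do.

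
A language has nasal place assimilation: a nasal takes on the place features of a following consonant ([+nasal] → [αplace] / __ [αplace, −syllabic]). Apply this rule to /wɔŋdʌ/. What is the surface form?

[wɔndʌ]

The only nasal preceding a consonant is /ŋ/ before /d/. /d/ is [+coronal], so /ŋ/ → /n/, giving [wɔndʌ].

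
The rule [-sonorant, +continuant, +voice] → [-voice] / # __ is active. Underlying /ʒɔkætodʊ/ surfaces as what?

Only the initial segment /ʒ/ is both word-initial and matches the structural description. It is a voiced postalveolar fricative, so [-sonorant, +continuant, +voice] holds; changing it to [-voice] with all other features held fixed yields /ʃ/ (voiceless postalveolar fricative). No other segment meets both the structural description and the environment, so the output is [ʃɔkætodʊ].

[ʃɔkætodʊ]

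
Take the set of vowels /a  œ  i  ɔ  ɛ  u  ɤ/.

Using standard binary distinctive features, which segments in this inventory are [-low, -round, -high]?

ɛ, ɤ

First, the [-low] segments are /œ, i, ɔ, ɛ, u, ɤ/.
Of those, [-round] gives /i, ɛ, ɤ/.
Intersecting with [-high] leaves /ɛ, ɤ/.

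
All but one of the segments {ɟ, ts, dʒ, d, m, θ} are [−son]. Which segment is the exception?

m

/m/ is the bilabial nasal, which is [+sonorant]; the rest — /θ, d, dʒ, ts, ɟ/ — are [−sonorant].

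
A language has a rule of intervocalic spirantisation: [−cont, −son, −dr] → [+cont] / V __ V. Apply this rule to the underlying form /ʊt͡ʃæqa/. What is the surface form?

[ʊt͡ʃæχa]

/q/ satisfies [−cont, −son, −dr] and sits in V __ V. The [+continuant] counterpart of the voiceless uvular stop is /χ/. Other segments in /ʊt͡ʃæqa/ either fail the structural description or are not in the environment, so the surface form is [ʊt͡ʃæχa].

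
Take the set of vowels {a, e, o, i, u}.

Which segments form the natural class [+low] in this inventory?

a

The [+low] segments here are /a/; the remaining /e, o, i, u/ are [-low].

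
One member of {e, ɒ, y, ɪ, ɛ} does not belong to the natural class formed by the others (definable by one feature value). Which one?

The remaining segments after removing /ɒ/ share [−back]; /ɒ/ (low back rounded vowel) is [+back]. For every other candidate removal, the leftover set fails to share any single feature value that the removed segment lacks.

ɒ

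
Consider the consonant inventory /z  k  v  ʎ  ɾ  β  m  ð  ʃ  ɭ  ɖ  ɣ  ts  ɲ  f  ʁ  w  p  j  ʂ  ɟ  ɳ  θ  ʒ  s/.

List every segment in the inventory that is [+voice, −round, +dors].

ʎ, ɣ, ɲ, ʁ, j, ɟ

Eliminate segments failing any feature: /z, v, ɾ, β, m, ð, ɭ, ɖ, ɳ, ʒ/ are [−dorsal]; /k, ʃ, ts, f, p, ʂ, θ, s/ are [−voice]; /w/ is [+round]. The remaining /ʎ, ɣ, ɲ, ʁ, j, ɟ/ satisfy [+voice], [−round], [+dorsal].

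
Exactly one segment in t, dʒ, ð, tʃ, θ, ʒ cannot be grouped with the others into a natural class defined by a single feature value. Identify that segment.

[distributed] groups all but one: /dʒ, ʒ, θ, tʃ, ð/ share [+distributed] while /t/ (voiceless alveolar stop) alone is [−distributed]. Removing any other segment would not leave a single-feature class that excludes it.

t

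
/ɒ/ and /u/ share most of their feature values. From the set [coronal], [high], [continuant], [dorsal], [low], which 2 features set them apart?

The two segments share [−coronal], [+continuant], [+dorsal]. The only features from the list on which they differ: /ɒ/ is [−high] while /u/ is [+high]; /ɒ/ is [+low] while /u/ is [−low].

[high], [low]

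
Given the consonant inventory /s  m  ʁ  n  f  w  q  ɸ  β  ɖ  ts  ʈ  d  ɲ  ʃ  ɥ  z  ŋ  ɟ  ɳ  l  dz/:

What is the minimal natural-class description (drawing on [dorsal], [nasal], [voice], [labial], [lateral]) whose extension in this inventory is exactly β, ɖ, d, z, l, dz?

[+voice, -nasal, -dorsal]

The class [+voice], [-nasal], [-dorsal] has exactly /β, ɖ, d, z, l, dz/ as its extension in this inventory. No smaller conjunction from the listed features achieves this: [-nasal, -dorsal] alone would also admit /s, f, ɸ, ts, …/; [+voice, -dorsal] alone would also admit /m, n, ɳ/; [+voice, -nasal] alone would also admit /ʁ, w, ɥ, ɟ/; and checking the remaining two-feature bundles turns up none with this extension.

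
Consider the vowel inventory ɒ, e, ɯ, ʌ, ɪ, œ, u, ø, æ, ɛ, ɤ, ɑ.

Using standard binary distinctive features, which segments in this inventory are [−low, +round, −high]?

œ, ø

First, the [−low] segments are /e, ɯ, ʌ, ɪ, œ, u, ø, ɛ, ɤ/.
Of those, [+round] gives /œ, u, ø/.
Among these, [−high] leaves /œ, ø/.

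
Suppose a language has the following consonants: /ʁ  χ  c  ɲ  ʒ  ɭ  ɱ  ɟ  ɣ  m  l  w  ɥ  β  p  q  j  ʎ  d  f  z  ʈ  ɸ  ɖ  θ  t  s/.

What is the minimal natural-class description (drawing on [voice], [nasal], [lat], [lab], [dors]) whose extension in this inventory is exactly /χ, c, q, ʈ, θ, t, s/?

/χ, c, q, ʈ, θ, t, s/ are all [−voice], [−labial], and no other segment in the inventory matches both values. Dropping any one of them over-generates: [−labial] alone would also admit /ʁ, ɲ, ʒ, ɭ, …/; [−voice] alone would also admit /p, f, ɸ/. No other single listed feature picks out exactly this set either, so fewer than two features will not do.

[−voice, −lab]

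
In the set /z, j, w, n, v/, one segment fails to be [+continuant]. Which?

/z, j, v, w/ are all [+continuant]; /n/ (alveolar nasal) is [−continuant].

n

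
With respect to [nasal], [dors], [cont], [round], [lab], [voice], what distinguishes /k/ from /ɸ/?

[continuant], [labial], [dorsal]

The two segments share [-nasal], [-round], [-voice]. The only features from the list on which they differ: /k/ is [-continuant] while /ɸ/ is [+continuant]; /k/ is [-labial] while /ɸ/ is [+labial]; /k/ is [+dorsal] while /ɸ/ is [-dorsal].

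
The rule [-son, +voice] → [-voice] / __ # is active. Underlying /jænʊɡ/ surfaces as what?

The only segment in the rule's environment that also matches [-son, +voice] is /ɡ/. Applying [-voice] turns the voiced velar stop into /k/ (voiceless velar stop), giving [jænʊk].

[jænʊk]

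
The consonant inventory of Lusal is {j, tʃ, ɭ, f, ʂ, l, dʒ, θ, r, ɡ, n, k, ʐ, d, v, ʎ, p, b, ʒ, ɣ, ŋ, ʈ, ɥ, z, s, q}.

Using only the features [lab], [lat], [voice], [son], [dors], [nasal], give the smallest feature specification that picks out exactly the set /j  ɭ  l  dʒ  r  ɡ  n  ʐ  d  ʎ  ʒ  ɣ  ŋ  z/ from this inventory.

[+voice, -lab]

The class [+voice], [-labial] has exactly /j, ɭ, l, dʒ, r, ɡ, n, ʐ, d, ʎ, ʒ, ɣ, ŋ, z/ as its extension in this inventory. No smaller conjunction from the listed features achieves this: [-labial] alone would also admit /tʃ, ʂ, θ, k, …/; [+voice] alone would also admit /v, b, ɥ/; and checking the remaining single features turns up none with this extension.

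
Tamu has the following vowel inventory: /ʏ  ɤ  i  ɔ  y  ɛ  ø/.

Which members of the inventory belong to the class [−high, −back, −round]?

ɛ

Eliminate segments failing any feature: /ʏ, i, y/ are [+high]; /ɤ, ɔ/ are [+back]; /ø/ is [+round]. The remaining /ɛ/ satisfy [−high], [−back], [−round].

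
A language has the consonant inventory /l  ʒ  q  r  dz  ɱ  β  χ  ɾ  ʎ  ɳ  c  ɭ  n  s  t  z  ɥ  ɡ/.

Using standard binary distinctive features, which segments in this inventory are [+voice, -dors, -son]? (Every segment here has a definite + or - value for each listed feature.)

ʒ, dz, β, z

First, the [+voice] segments are /l, ʒ, r, dz, ɱ, β, ɾ, ʎ, ɳ, ɭ, n, z, ɥ, ɡ/.
Then [-dorsal] gives /l, ʒ, r, dz, ɱ, β, ɾ, ɳ, ɭ, n, z/.
Among these, [-sonorant] leaves /ʒ, dz, β, z/.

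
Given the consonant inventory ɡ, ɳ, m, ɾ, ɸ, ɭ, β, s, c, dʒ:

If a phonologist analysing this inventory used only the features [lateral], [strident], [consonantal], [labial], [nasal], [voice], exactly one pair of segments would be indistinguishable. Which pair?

Both /ɡ/ and /ɾ/ are [-lateral], [-strident], [+consonantal], [-labial], [-nasal], [+voice]. Since the list omits [sonorant], [coronal] and [dorsal] — which do distinguish the voiced velar stop from the alveolar tap — this pair collapses; all other pairs remain distinct.

ɡ, ɾ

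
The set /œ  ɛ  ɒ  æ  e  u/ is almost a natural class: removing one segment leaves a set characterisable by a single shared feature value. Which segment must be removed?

u

The remaining segments after removing /u/ share [−high]; /u/ (high back rounded tense vowel) is [+high]. For every other candidate removal, the leftover set fails to share any single feature value that the removed segment lacks.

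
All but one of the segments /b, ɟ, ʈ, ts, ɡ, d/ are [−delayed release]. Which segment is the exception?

/ɟ, b, d, ɡ, ʈ/ are all [−delayed release]; /ts/ (voiceless alveolar affricate) is [+delayed release].

ts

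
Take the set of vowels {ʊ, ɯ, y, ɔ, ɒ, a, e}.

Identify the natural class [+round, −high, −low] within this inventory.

Eliminate segments failing any feature: /ʊ, y/ are [+high]; /ɯ, a, e/ are [−round]; /ɒ/ is [+low]. The remaining /ɔ/ satisfy [+round], [−high], [−low].

ɔ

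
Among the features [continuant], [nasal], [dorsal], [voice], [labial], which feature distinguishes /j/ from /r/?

The two segments share [+continuant], [-nasal], [+voice], [-labial]. The only feature from the list on which they differ: /j/ is [+dorsal] while /r/ is [-dorsal].

[dorsal]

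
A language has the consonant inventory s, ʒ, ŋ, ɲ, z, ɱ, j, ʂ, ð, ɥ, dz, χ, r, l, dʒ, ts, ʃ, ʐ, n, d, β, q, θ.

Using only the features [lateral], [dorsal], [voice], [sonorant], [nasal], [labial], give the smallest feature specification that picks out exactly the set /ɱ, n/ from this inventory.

[+nasal, -dorsal]

The class [+nasal], [-dorsal] has exactly /ɱ, n/ as its extension in this inventory. No smaller conjunction from the listed features achieves this: [-dorsal] alone would also admit /s, ʒ, z, ʂ, …/; [+nasal] alone would also admit /ŋ, ɲ/; and checking the remaining single features turns up none with this extension.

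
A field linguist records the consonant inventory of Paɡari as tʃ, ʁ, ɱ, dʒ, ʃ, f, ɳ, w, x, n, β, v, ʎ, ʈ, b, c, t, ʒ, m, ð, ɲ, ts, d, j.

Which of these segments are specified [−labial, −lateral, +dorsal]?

ʁ, x, c, ɲ, j

Eliminate segments failing any feature: /tʃ, dʒ, ʃ, ɳ, n, ʈ, t, ʒ, ð, ts, d/ are [−dorsal]; /ɱ, f, w, β, v, b, m/ are [+labial]; /ʎ/ is [+lateral]. The remaining /ʁ, x, c, ɲ, j/ satisfy [−labial], [−lateral], [+dorsal].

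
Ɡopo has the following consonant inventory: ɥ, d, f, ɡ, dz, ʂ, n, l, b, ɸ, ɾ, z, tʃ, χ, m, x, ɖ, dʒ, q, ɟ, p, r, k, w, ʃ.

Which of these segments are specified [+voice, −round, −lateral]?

d, ɡ, dz, n, b, ɾ, z, m, ɖ, dʒ, ɟ, r

Eliminate segments failing any feature: /ɥ, w/ are [+round]; /f, ʂ, ɸ, tʃ, χ, x, q, p, k, ʃ/ are [−voice]; /l/ is [+lateral]. The remaining /d, ɡ, dz, n, b, ɾ, z, m, ɖ, dʒ, ɟ, r/ satisfy [+voice], [−round], [−lateral].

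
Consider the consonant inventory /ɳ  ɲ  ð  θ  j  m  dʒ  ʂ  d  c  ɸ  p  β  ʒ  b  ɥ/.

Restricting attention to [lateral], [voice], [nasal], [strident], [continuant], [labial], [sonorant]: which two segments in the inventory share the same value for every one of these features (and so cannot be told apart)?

ɲ, ɳ

On the given features, /ɲ/ and /ɳ/ have an identical profile: [-lateral], [+voice], [+nasal], [-strident], [-continuant], [-labial], [+sonorant]. No other two segments in the inventory coincide on all 7 features. (They do differ in [dorsal], which is not among the given features.)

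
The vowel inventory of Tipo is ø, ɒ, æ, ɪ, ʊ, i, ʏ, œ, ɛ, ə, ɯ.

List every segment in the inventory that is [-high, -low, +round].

First, the [-high] segments are /ø, ɒ, æ, œ, ɛ, ə/.
Of those, [-low] gives /ø, œ, ɛ, ə/.
Intersecting with [+round] leaves /ø, œ/.

ø, œ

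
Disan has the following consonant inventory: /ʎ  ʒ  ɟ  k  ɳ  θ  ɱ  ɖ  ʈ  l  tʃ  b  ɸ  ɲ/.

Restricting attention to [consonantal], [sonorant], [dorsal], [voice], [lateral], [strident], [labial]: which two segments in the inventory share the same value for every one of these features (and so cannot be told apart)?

Both /ʈ/ and /θ/ are [+consonantal], [−sonorant], [−dorsal], [−voice], [−lateral], [−strident], [−labial]. Since the list omits [continuant], [anterior] and [distributed] — which do distinguish the voiceless retroflex stop from the voiceless dental fricative — this pair collapses; all other pairs remain distinct.

ʈ, θ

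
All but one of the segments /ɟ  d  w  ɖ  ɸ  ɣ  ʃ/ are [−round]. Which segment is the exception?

/d, ʃ, ɣ, ɖ, ɟ, ɸ/ are all [−round]; /w/ (labial-velar glide) is [+round].

w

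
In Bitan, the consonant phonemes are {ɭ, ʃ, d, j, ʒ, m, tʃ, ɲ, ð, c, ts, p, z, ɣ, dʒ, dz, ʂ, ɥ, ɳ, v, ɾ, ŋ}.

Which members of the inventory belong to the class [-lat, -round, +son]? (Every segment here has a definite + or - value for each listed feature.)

j, m, ɲ, ɳ, ɾ, ŋ

First, the [-lateral] segments are /ʃ, d, j, ʒ, m, tʃ, ɲ, ð, c, ts, p, z, ɣ, dʒ, dz, ʂ, ɥ, ɳ, v, ɾ, ŋ/.
Within that set, [-round] gives /ʃ, d, j, ʒ, m, tʃ, ɲ, ð, c, ts, p, z, ɣ, dʒ, dz, ʂ, ɳ, v, ɾ, ŋ/.
Among these, [+sonorant] leaves /j, m, ɲ, ɳ, ɾ, ŋ/.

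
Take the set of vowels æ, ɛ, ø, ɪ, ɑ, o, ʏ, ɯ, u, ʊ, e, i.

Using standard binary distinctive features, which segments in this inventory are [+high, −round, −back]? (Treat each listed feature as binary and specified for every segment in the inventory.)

ɪ, i

Among the inventory, the [+high] segments are /ɪ, ʏ, ɯ, u, ʊ, i/.
Then [−round] gives /ɪ, ɯ, i/.
Within that set, [−back] leaves /ɪ, i/.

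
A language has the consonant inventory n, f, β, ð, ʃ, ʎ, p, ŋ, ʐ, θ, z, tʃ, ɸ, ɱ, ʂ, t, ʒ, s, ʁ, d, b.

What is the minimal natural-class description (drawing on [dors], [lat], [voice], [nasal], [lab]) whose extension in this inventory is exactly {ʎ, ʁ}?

[-nasal, +dors]

/ʎ, ʁ/ are all [-nasal], [+dorsal], and no other segment in the inventory matches both values. Dropping any one of them over-generates: [+dorsal] alone would also admit /ŋ/; [-nasal] alone would also admit /f, β, ð, ʃ, …/. No other single listed feature picks out exactly this set either, so fewer than two features will not do.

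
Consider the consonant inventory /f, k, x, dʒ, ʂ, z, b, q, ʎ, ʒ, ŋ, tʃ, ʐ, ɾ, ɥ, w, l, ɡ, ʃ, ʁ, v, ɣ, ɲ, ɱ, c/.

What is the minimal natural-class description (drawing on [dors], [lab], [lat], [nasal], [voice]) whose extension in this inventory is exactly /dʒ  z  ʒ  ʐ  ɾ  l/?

[+voice, −lab, −dors]

The class [+voice], [−labial], [−dorsal] has exactly /dʒ, z, ʒ, ʐ, ɾ, l/ as its extension in this inventory. No smaller conjunction from the listed features achieves this: [−labial, −dorsal] alone would also admit /ʂ, tʃ, ʃ/; [+voice, −dorsal] alone would also admit /b, v, ɱ/; [+voice, −labial] alone would also admit /ʎ, ŋ, ɡ, ʁ, …/; and checking the remaining two-feature bundles turns up none with this extension.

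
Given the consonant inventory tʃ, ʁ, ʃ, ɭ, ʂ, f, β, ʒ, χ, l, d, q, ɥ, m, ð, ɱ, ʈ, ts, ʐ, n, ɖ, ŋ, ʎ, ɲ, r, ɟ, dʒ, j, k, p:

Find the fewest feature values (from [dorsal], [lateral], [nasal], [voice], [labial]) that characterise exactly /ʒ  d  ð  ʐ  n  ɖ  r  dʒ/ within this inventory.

Every target segment is [+voice], [−lateral], [−labial], [−dorsal]; each remaining inventory member fails at least one of these. Each conjunct is needed — [−lateral, −labial, −dorsal] alone would also admit /tʃ, ʃ, ʂ, ʈ, …/; [+voice, −labial, −dorsal] alone would also admit /ɭ, l/; [+voice, −lateral, −dorsal] alone would also admit /β, m, ɱ/; [+voice, −lateral, −labial] alone would also admit /ʁ, ŋ, ɲ, ɟ, …/ — and no other combination of three listed features has exactly this extension, so four is the minimum.

[+voice, −lateral, −labial, −dorsal]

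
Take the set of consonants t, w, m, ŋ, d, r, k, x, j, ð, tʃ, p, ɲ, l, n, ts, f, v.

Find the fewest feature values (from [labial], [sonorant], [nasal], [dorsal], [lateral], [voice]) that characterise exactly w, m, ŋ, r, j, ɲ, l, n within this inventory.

[+sonorant]

The target set is precisely the extension of [+sonorant] in this inventory.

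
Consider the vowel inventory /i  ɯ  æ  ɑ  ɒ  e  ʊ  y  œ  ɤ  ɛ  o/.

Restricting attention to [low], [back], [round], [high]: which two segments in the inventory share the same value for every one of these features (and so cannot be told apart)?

ɛ, e

On the given features, /ɛ/ and /e/ have an identical profile: [-low], [-back], [-round], [-high]. No other two segments in the inventory coincide on all 4 features. (They do differ in [tense], which is not among the given features.)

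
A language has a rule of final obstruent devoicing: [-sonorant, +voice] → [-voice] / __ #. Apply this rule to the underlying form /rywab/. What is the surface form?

[rywap]

Only the final segment /b/ is both word-final and matches the structural description. It is a voiced bilabial stop, so [-sonorant, +voice] holds; changing it to [-voice] with all other features held fixed yields /p/ (voiceless bilabial stop). No other segment meets both the structural description and the environment, so the output is [rywap].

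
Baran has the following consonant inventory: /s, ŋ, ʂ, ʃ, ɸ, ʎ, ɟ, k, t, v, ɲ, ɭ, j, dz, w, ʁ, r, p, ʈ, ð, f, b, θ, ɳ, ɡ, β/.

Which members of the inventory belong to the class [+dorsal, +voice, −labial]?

ŋ, ʎ, ɟ, ɲ, j, ʁ, ɡ

Eliminate segments failing any feature: /s, ʂ, ʃ, ɸ, t, v, ɭ, dz, r, p, ʈ, ð, f, b, θ, ɳ, β/ are [−dorsal]; /k/ is [−voice]; /w/ is [+labial]. The remaining /ŋ, ʎ, ɟ, ɲ, j, ʁ, ɡ/ satisfy [+dorsal], [+voice], [−labial].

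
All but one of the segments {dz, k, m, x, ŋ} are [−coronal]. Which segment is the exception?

dz

/ŋ, x, m, k/ are all [−coronal]; /dz/ (voiced alveolar affricate) is [+coronal].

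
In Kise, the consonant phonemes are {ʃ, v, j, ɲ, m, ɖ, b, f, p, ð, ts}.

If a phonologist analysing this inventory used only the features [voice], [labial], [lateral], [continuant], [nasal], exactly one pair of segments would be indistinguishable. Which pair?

On the given features, /j/ and /ð/ have an identical profile: [+voice], [-labial], [-lateral], [+continuant], [-nasal]. No other two segments in the inventory coincide on all 5 features. (They do differ in [sonorant] and [dorsal], which are not among the given features.)

j, ð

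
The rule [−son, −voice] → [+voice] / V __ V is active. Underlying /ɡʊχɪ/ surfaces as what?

The only segment in the rule's environment that also matches [−son, −voice] is /χ/. Applying [+voice] turns the voiceless uvular fricative into /ʁ/ (voiced uvular fricative), giving [ɡʊʁɪ].

[ɡʊʁɪ]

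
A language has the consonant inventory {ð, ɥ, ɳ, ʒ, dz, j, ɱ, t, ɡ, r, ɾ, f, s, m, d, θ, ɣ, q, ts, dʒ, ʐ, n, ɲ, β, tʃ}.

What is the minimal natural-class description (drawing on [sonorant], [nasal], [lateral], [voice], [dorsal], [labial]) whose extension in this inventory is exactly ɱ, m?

[+nasal, +labial]

The class [+nasal], [+labial] has exactly /ɱ, m/ as its extension in this inventory. No smaller conjunction from the listed features achieves this: [+labial] alone would also admit /ɥ, f, β/; [+nasal] alone would also admit /ɳ, n, ɲ/; and checking the remaining single features turns up none with this extension.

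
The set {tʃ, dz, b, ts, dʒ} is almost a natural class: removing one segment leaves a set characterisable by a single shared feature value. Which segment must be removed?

b

[delayed release] (equivalently [strident], [labial], [coronal]) groups all but one: /ts, dz, dʒ, tʃ/ share [+delayed release] while /b/ (voiced bilabial stop) alone is [−delayed release]. Removing any other segment would not leave a single-feature class that excludes it.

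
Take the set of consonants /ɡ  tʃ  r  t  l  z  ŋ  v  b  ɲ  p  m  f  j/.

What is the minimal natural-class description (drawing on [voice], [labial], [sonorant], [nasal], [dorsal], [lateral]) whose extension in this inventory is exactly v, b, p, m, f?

[+labial]

Every target segment is [+labial] and no other inventory member is, so one feature is enough.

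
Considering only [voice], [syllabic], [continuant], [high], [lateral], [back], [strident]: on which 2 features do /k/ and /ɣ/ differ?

[voice], [continuant]

The two segments share [-syllabic], [+high], [-lateral], [+back], [-strident]. The only features from the list on which they differ: /k/ is [-voice] while /ɣ/ is [+voice]; /k/ is [-continuant] while /ɣ/ is [+continuant].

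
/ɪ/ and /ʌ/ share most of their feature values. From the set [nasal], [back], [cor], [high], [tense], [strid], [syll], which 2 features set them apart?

/ɪ/ is the high front unrounded lax vowel and /ʌ/ is the mid back unrounded lax vowel. Both are [−nasal], [−coronal], [−tense], [−strident], [+syllabic]. /ɪ/ is [+high] while /ʌ/ is [−high]; /ɪ/ is [−back] while /ʌ/ is [+back], so the distinguishing features are [high], [back].

[high], [back]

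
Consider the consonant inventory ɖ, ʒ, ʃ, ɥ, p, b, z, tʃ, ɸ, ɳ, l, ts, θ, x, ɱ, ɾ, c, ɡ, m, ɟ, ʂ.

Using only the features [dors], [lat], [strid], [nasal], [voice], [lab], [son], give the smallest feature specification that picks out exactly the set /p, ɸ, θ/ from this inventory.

Every target segment is [−voice], [−strident], [−dorsal]; each remaining inventory member fails at least one of these. Each conjunct is needed — [−strident, −dorsal] alone would also admit /ɖ, b, ɳ, l, …/; [−voice, −dorsal] alone would also admit /ʃ, tʃ, ts, ʂ/; [−voice, −strident] alone would also admit /x, c/ — and no other combination of two listed features has exactly this extension, so three is the minimum.

[−voice, −strid, −dors]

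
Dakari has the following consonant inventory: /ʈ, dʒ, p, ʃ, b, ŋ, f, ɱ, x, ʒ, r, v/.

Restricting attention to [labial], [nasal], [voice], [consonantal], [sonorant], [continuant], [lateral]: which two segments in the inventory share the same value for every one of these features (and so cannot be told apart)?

ʃ, x

/ʃ/ (voiceless postalveolar fricative) and /x/ (voiceless velar fricative) are both [−labial], [−nasal], [−voice], [+consonantal], [−sonorant], [+continuant], [−lateral], so none of the listed features separates them. (They do differ in [strident], [coronal] and [dorsal], which are not among the given features.) Every other pair in the inventory differs on at least one listed feature.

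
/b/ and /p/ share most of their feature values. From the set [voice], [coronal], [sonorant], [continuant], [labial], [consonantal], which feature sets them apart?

[voice]

/b/ is the voiced bilabial stop and /p/ is the voiceless bilabial stop. Both are [−coronal], [−sonorant], [−continuant], [+labial], [+consonantal]. /b/ is [+voice] while /p/ is [−voice], so the distinguishing feature is [voice].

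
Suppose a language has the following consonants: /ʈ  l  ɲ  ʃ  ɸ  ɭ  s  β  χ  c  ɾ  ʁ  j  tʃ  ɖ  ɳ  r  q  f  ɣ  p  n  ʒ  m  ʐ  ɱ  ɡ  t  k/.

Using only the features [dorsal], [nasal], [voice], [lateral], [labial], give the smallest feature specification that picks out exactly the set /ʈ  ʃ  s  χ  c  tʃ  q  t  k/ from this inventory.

[-voice, -labial]

The class [-voice], [-labial] has exactly /ʈ, ʃ, s, χ, c, tʃ, q, t, k/ as its extension in this inventory. No smaller conjunction from the listed features achieves this: [-labial] alone would also admit /l, ɲ, ɭ, ɾ, …/; [-voice] alone would also admit /ɸ, f, p/; and checking the remaining single features turns up none with this extension.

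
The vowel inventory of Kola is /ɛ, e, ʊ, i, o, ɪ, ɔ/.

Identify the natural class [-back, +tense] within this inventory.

Eliminate segments failing any feature: /ɛ, ɪ/ are [-tense]; /ʊ, o, ɔ/ are [+back]. The remaining /e, i/ satisfy [-back], [+tense].

e, i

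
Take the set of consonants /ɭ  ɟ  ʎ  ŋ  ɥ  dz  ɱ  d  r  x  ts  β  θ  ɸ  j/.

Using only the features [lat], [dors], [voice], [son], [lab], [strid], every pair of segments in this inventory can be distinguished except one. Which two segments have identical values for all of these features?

ŋ, j

On the given features, /ŋ/ and /j/ have an identical profile: [−lateral], [+dorsal], [+voice], [+sonorant], [−labial], [−strident]. No other two segments in the inventory coincide on all 6 features. (They do differ in [nasal], [continuant] and [back], which are not among the given features.)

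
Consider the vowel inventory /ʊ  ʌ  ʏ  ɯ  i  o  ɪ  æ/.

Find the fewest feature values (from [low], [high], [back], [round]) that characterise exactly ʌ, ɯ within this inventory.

Every target segment is [+back], [-round]; each remaining inventory member fails at least one of these. Each conjunct is needed — [-round] alone would also admit /i, ɪ, æ/; [+back] alone would also admit /ʊ, o/ — and no other single listed feature has exactly this extension, so two is the minimum.

[+back, -round]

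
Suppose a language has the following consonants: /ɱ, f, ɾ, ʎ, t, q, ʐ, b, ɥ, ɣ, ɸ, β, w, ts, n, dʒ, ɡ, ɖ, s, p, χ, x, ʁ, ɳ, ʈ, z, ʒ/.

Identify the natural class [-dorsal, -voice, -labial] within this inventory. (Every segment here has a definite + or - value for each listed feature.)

Checking each segment against [-dorsal], [-voice], [-labial]: /t/ (voiceless alveolar stop), /ts/ (voiceless alveolar affricate), /s/ (voiceless alveolar fricative), /ʈ/ (voiceless retroflex stop) satisfy every feature; every other segment in the inventory fails at least one.

t, ts, s, ʈ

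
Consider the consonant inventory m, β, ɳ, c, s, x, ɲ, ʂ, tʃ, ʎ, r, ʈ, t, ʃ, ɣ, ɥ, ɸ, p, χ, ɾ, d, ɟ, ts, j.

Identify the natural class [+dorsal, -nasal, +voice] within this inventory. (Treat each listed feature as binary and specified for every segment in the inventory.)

Checking each segment against [+dorsal], [-nasal], [+voice]: /ʎ/ (palatal lateral approximant), /ɣ/ (voiced velar fricative), /ɥ/ (labial-palatal glide), /ɟ/ (voiced palatal stop), /j/ (palatal glide) satisfy every feature; every other segment in the inventory fails at least one.

ʎ, ɣ, ɥ, ɟ, j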